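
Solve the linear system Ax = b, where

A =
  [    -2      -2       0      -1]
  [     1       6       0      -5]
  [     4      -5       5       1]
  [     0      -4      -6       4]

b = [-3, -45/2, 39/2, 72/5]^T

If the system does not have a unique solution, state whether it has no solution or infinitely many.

x_1 = 3/2, x_2 = -3/2, x_3 = 3/5, x_4 = 3

Row-reduce the augmented matrix:
R1 ← R1 / (-2).
R2 ← R2 − 1·R1.
R3 ← R3 − 4·R1.
R2 ← R2 / (5).
R1 ← R1 − 1·R2.
R3 ← R3 + 9·R2.
R4 ← R4 + 4·R2.
R3 ← R3 / (5).
R4 ← R4 + 6·R3.
R4 ← R4 / (-337/25).
R1 ← R1 − 8/5·R4.
R2 ← R2 + 11/10·R4.
R3 ← R3 + 109/50·R4.
Reading off the reduced rows gives x_1 = 3/2, x_2 = -3/2, x_3 = 3/5, x_4 = 3.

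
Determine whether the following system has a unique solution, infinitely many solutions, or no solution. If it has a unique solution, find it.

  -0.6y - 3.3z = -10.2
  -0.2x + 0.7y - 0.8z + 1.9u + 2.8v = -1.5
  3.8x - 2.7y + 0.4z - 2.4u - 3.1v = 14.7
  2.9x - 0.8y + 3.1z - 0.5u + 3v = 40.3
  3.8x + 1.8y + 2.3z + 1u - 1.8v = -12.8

x = 1, y = -5, z = 4, u = -6, v = 6

Row-reduce the augmented matrix:
Swap R1 and R2.
R1 ← R1 / (-1/5).
R3 ← R3 − 19/5·R1.
R4 ← R4 − 29/10·R1.
R5 ← R5 − 19/5·R1.
R2 ← R2 / (-3/5).
R1 ← R1 + 7/2·R2.
R3 ← R3 − 53/5·R2.
R4 ← R4 − 187/20·R2.
R5 ← R5 − 151/10·R2.
R3 ← R3 / (-731/10).
R1 ← R1 − 93/4·R3.
R2 ← R2 − 11/2·R3.
R4 ← R4 + 2397/40·R3.
R5 ← R5 + 1919/20·R3.
R4 ← R4 / (-991/1720).
R1 ← R1 − 3563/2924·R4.
R2 ← R2 − 3707/1462·R4.
R3 ← R3 + 337/731·R4.
R5 ← R5 + 104301/14620·R4.
R5 ← R5 / (-3848111/84235).
R1 ← R1 − 122725/16847·R5.
R2 ← R2 − 251053/16847·R5.
R3 ← R3 + 45646/16847·R5.
R4 ← R4 + 4351/991·R5.
Reading off the reduced rows gives x = 1, y = -5, z = 4, u = -6, v = 6.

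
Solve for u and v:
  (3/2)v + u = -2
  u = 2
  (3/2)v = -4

Row-reduce the augmented matrix:
R2 ← R2 − 1·R1.
R2 ← R2 / (-3/2).
R1 ← R1 − 3/2·R2.
R3 ← R3 − 3/2·R2.
R3 reduces to 0 = 0, so the extra equation is consistent.
Reading off the reduced rows gives u = 2, v = -8/3.

u = 2, v = -8/3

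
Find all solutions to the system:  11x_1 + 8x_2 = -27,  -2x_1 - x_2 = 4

From equation 2: x_2 = -4 − 2·x_1.
Substitute into equation 1 and solve: x_1 = -1.
Then x_2 = -2.

x_1 = -1, x_2 = -2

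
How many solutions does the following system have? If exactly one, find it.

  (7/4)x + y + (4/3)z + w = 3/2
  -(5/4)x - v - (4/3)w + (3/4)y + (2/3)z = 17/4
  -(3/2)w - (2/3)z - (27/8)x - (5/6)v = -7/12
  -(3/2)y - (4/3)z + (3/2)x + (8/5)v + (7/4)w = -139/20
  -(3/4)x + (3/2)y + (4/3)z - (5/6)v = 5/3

Row-reduce:
R1 ← R1 / (7/4).
R2 ← R2 + 5/4·R1.
R3 ← R3 + 27/8·R1.
R4 ← R4 − 3/2·R1.
R5 ← R5 + 3/4·R1.
R2 ← R2 / (41/28).
R1 ← R1 − 4/7·R2.
R3 ← R3 − 27/14·R2.
R4 ← R4 + 33/14·R2.
R5 ← R5 − 27/14·R2.
R3 ← R3 / (-28/123).
R1 ← R1 − 16/123·R3.
R2 ← R2 − 136/123·R3.
R4 ← R4 − 16/123·R3.
R5 ← R5 + 28/123·R3.
R4 ← R4 / (17/28).
R1 ← R1 − 32/21·R4.
R2 ← R2 − 118/21·R4.
R3 ← R3 + 153/28·R4.
Rank is 4 with 5 unknowns, leaving v free.

infinitely many solutions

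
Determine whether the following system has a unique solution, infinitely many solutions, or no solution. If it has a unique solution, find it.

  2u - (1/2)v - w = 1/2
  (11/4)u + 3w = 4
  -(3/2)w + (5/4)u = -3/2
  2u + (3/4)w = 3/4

no solution

Row-reduce:
R1 ← R1 / (2).
R2 ← R2 − 11/4·R1.
R3 ← R3 − 5/4·R1.
R4 ← R4 − 2·R1.
R2 ← R2 / (11/16).
R1 ← R1 + 1/4·R2.
R3 ← R3 − 5/16·R2.
R4 ← R4 − 1/2·R2.
R3 ← R3 / (-63/22).
R1 ← R1 − 12/11·R3.
R2 ← R2 − 70/11·R3.
R4 ← R4 + 63/44·R3.
Row 4 reduces to 0 = -1/2, a contradiction. The system is inconsistent.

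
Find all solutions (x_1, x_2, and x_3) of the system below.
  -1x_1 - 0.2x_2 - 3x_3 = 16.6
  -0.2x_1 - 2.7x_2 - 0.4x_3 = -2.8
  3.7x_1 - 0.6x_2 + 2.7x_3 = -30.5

x_1 = -5, x_2 = 2, x_3 = -4

Row-reduce the augmented matrix:
R1 ← R1 / (-1).
R2 ← R2 + 1/5·R1.
R3 ← R3 − 37/10·R1.
R2 ← R2 / (-133/50).
R1 ← R1 − 1/5·R2.
R3 ← R3 + 67/50·R2.
R3 ← R3 / (-5653/665).
R1 ← R1 − 401/133·R3.
R2 ← R2 + 10/133·R3.
Reading off the reduced rows gives x_1 = -5, x_2 = 2, x_3 = -4.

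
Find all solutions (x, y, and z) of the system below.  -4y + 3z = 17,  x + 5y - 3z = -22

infinitely many solutions

Row-reduce:
Swap R1 and R2.
R2 ← R2 / (-4).
R1 ← R1 − 5·R2.
Rank is 2 with 3 unknowns, leaving z free.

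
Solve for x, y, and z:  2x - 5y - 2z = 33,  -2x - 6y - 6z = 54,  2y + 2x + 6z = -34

x = 0, y = -5, z = -4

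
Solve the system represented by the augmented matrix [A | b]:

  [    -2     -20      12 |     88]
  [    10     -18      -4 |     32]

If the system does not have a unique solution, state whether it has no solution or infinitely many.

Row-reduce:
R1 ← R1 / (-2).
R2 ← R2 − 10·R1.
R2 ← R2 / (-118).
R1 ← R1 − 10·R2.
Rank is 2 with 3 unknowns, leaving x_3 free.

infinitely many solutions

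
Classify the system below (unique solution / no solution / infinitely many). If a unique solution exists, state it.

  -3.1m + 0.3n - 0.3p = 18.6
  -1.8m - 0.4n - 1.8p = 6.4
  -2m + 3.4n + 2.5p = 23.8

m = -6, n = 2, p = 2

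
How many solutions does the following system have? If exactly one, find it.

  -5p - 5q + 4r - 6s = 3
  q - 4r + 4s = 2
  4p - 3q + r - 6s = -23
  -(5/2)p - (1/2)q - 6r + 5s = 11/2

infinitely many solutions

Row-reduce:
R1 ← R1 / (-5).
R3 ← R3 − 4·R1.
R4 ← R4 + 5/2·R1.
R1 ← R1 − 1·R2.
R3 ← R3 + 7·R2.
R4 ← R4 − 2·R2.
R3 ← R3 / (-119/5).
R1 ← R1 − 16/5·R3.
R2 ← R2 + 4·R3.
Rank is 3 with 4 unknowns, leaving s free.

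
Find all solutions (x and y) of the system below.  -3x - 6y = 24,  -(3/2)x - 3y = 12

Row-reduce:
R1 ← R1 / (-3).
R2 ← R2 + 3/2·R1.
Rank is 1 with 2 unknowns, leaving y free.

infinitely many solutions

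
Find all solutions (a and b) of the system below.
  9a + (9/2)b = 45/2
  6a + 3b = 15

Row-reduce:
R1 ← R1 / (9).
R2 ← R2 − 6·R1.
Rank is 1 with 2 unknowns, leaving b free.

infinitely many solutions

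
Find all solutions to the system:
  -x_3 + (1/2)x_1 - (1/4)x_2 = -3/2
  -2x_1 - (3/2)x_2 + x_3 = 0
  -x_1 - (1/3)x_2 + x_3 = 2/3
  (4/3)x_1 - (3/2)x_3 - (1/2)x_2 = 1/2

no solution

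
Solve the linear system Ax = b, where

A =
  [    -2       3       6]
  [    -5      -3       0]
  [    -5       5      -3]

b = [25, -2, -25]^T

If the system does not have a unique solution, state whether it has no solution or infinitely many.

x_1 = 1, x_2 = -1, x_3 = 5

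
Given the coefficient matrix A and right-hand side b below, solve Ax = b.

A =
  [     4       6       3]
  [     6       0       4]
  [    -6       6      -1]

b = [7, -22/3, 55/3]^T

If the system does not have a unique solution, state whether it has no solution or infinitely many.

x_1 = -1, x_2 = 2, x_3 = -1/3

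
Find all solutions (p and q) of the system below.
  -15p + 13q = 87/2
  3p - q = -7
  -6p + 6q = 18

no solution

Row-reduce:
R1 ← R1 / (-15).
R2 ← R2 − 3·R1.
R3 ← R3 + 6·R1.
R2 ← R2 / (8/5).
R1 ← R1 + 13/15·R2.
R3 ← R3 − 4/5·R2.
Row 3 reduces to 0 = -1/4, a contradiction. The system is inconsistent.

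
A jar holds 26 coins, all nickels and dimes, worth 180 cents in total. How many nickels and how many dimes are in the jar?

nickels: 16, dimes: 10

Let n = nickels, d = dimes.
  n + d = 26
  5n + 10d = 180
From equation 1: n = 26 − d.
Substitute into equation 2 and solve: d = 10.
Then n = 16.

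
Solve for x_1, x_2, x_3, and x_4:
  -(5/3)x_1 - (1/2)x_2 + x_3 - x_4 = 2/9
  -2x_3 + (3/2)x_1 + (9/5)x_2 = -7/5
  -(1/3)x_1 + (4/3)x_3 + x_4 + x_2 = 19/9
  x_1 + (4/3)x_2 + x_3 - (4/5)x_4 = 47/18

Row-reduce the augmented matrix:
R1 ← R1 / (-5/3).
R2 ← R2 − 3/2·R1.
R3 ← R3 + 1/3·R1.
R4 ← R4 − 1·R1.
R2 ← R2 / (27/20).
R1 ← R1 − 3/10·R2.
R3 ← R3 − 11/10·R2.
R4 ← R4 − 31/30·R2.
R3 ← R3 / (274/135).
R1 ← R1 + 16/45·R3.
R2 ← R2 + 22/27·R3.
R4 ← R4 − 989/405·R3.
R4 ← R4 / (-4161/1370).
R1 ← R1 − 156/137·R4.
R2 ← R2 − 15/137·R4.
R3 ← R3 − 261/274·R4.
Reading off the reduced rows gives x_1 = 2/3, x_2 = 1/3, x_3 = 3/2, x_4 = 0.

x_1 = 2/3, x_2 = 1/3, x_3 = 3/2, x_4 = 0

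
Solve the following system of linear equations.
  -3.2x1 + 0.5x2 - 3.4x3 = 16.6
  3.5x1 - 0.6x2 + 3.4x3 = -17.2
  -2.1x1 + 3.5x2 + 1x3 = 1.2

x1 = -2, x2 = 0, x3 = -3

Row-reduce the augmented matrix:
R1 ← R1 / (-16/5).
R2 ← R2 − 7/2·R1.
R3 ← R3 + 21/10·R1.
R2 ← R2 / (-17/320).
R1 ← R1 + 5/32·R2.
R3 ← R3 − 203/64·R2.
R3 ← R3 / (-79/5).
R1 ← R1 − 2·R3.
R2 ← R2 − 6·R3.
Reading off the reduced rows gives x1 = -2, x2 = 0, x3 = -3.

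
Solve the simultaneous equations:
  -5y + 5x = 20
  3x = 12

Row-reduce the augmented matrix:
R1 ← R1 / (5).
R2 ← R2 − 3·R1.
R2 ← R2 / (3).
R1 ← R1 + 1·R2.
Reading off the reduced rows gives x = 4, y = 0.

x = 4, y = 0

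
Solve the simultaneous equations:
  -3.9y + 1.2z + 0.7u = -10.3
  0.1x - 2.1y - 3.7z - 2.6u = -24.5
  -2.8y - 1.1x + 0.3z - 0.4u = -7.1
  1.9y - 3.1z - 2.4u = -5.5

x = -2, y = 4, z = 5, u = -1

Row-reduce the augmented matrix:
Swap R1 and R2.
R1 ← R1 / (1/10).
R3 ← R3 + 11/10·R1.
R2 ← R2 / (-39/10).
R1 ← R1 + 21·R2.
R3 ← R3 + 259/10·R2.
R4 ← R4 − 19/10·R2.
R3 ← R3 / (-3144/65).
R1 ← R1 + 565/13·R3.
R2 ← R2 + 4/13·R3.
R4 ← R4 + 327/130·R3.
R4 ← R4 / (-6479/20960).
R1 ← R1 − 8779/18864·R4.
R2 ← R2 − 163/4716·R4.
R3 ← R3 − 13123/18864·R4.
Reading off the reduced rows gives x = -2, y = 4, z = 5, u = -1.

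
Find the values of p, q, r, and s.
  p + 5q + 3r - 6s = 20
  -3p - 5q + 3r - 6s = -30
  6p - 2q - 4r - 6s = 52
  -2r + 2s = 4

Row-reduce the augmented matrix:
R2 ← R2 + 3·R1.
R3 ← R3 − 6·R1.
R2 ← R2 / (10).
R1 ← R1 − 5·R2.
R3 ← R3 + 32·R2.
R3 ← R3 / (82/5).
R1 ← R1 + 3·R3.
R2 ← R2 − 6/5·R3.
R4 ← R4 + 2·R3.
R4 ← R4 / (-152/41).
R1 ← R1 + 105/41·R4.
R2 ← R2 − 42/41·R4.
R3 ← R3 + 117/41·R4.
Reading off the reduced rows gives p = 5, q = 3, r = -4, s = -2.

p = 5, q = 3, r = -4, s = -2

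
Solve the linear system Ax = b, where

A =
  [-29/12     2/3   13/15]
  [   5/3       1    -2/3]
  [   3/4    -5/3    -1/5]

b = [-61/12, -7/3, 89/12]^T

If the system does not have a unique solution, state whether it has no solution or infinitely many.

infinitely many solutions

Row-reduce:
R1 ← R1 / (-29/12).
R2 ← R2 − 5/3·R1.
R3 ← R3 − 3/4·R1.
R2 ← R2 / (127/87).
R1 ← R1 + 8/29·R2.
R3 ← R3 + 127/87·R2.
Rank is 2 with 3 unknowns, leaving x_3 free.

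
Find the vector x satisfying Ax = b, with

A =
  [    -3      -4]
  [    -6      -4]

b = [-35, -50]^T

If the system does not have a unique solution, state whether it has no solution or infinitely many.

x_1 = 5, x_2 = 5

Row-reduce the augmented matrix:
R1 ← R1 / (-3).
R2 ← R2 + 6·R1.
R2 ← R2 / (4).
R1 ← R1 − 4/3·R2.
Reading off the reduced rows gives x_1 = 5, x_2 = 5.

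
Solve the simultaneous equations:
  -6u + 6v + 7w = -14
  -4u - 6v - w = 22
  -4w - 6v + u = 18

infinitely many solutions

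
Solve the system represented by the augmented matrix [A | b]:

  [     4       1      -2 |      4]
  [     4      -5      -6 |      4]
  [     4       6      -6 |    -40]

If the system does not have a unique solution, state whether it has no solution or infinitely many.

x_1 = 5, x_2 = -4, x_3 = 6

Row-reduce the augmented matrix:
R1 ← R1 / (4).
R2 ← R2 − 4·R1.
R3 ← R3 − 4·R1.
R2 ← R2 / (-6).
R1 ← R1 − 1/4·R2.
R3 ← R3 − 5·R2.
R3 ← R3 / (-22/3).
R1 ← R1 + 2/3·R3.
R2 ← R2 − 2/3·R3.
Reading off the reduced rows gives x_1 = 5, x_2 = -4, x_3 = 6.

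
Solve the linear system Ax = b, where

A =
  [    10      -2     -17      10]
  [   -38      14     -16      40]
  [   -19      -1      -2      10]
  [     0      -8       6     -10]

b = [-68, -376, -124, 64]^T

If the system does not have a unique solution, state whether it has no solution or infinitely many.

Row-reduce:
R1 ← R1 / (10).
R2 ← R2 + 38·R1.
R3 ← R3 + 19·R1.
R2 ← R2 / (32/5).
R1 ← R1 + 1/5·R2.
R3 ← R3 + 24/5·R2.
R4 ← R4 + 8·R2.
R3 ← R3 / (-379/4).
R1 ← R1 + 135/32·R3.
R2 ← R2 + 403/32·R3.
R4 ← R4 + 379/4·R3.
Rank is 3 with 4 unknowns, leaving x_4 free.

infinitely many solutions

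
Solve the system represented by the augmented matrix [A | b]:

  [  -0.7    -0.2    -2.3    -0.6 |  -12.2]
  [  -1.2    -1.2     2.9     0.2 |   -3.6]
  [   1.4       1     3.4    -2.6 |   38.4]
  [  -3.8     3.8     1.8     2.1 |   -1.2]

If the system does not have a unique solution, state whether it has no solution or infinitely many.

Row-reduce the augmented matrix:
R1 ← R1 / (-7/10).
R2 ← R2 + 6/5·R1.
R3 ← R3 − 7/5·R1.
R4 ← R4 + 19/5·R1.
R2 ← R2 / (-6/7).
R1 ← R1 − 2/7·R2.
R3 ← R3 − 3/5·R2.
R4 ← R4 − 171/35·R2.
R3 ← R3 / (359/100).
R1 ← R1 − 167/30·R3.
R2 ← R2 + 479/60·R3.
R4 ← R4 − 5329/100·R3.
R4 ← R4 / (40209/718).
R1 ← R1 − 6274/1077·R4.
R2 ← R2 + 8585/1077·R4.
R3 ← R3 + 294/359·R4.
Reading off the reduced rows gives x_1 = 6, x_2 = 6, x_3 = 4, x_4 = -4.

x_1 = 6, x_2 = 6, x_3 = 4, x_4 = -4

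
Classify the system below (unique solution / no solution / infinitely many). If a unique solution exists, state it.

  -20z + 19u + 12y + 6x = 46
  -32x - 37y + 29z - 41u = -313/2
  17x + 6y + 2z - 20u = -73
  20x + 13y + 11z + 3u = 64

no solution

Row-reduce:
R1 ← R1 / (6).
R2 ← R2 + 32·R1.
R3 ← R3 − 17·R1.
R4 ← R4 − 20·R1.
R2 ← R2 / (27).
R1 ← R1 − 2·R2.
R3 ← R3 + 28·R2.
R4 ← R4 + 27·R2.
R3 ← R3 / (-1772/81).
R1 ← R1 − 196/81·R3.
R2 ← R2 + 233/81·R3.
Row 4 reduces to 0 = -1/2, a contradiction. The system is inconsistent.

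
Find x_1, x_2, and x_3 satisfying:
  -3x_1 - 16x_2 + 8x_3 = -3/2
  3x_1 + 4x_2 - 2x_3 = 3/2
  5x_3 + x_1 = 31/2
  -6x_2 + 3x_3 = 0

Row-reduce the augmented matrix:
R1 ← R1 / (-3).
R2 ← R2 − 3·R1.
R3 ← R3 − 1·R1.
R2 ← R2 / (-12).
R1 ← R1 − 16/3·R2.
R3 ← R3 + 16/3·R2.
R4 ← R4 + 6·R2.
R3 ← R3 / (5).
R2 ← R2 + 1/2·R3.
R4 reduces to 0 = 0, so the extra equation is consistent.
Reading off the reduced rows gives x_1 = 1/2, x_2 = 3/2, x_3 = 3.

x_1 = 1/2, x_2 = 3/2, x_3 = 3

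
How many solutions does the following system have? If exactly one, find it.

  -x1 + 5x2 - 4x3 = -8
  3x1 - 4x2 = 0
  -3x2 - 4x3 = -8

Row-reduce the augmented matrix:
R1 ← R1 / (-1).
R2 ← R2 − 3·R1.
R2 ← R2 / (11).
R1 ← R1 + 5·R2.
R3 ← R3 + 3·R2.
R3 ← R3 / (-80/11).
R1 ← R1 + 16/11·R3.
R2 ← R2 + 12/11·R3.
Reading off the reduced rows gives x1 = 0, x2 = 0, x3 = 2.

x1 = 0, x2 = 0, x3 = 2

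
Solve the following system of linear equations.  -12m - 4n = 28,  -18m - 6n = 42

infinitely many solutions

Row-reduce:
R1 ← R1 / (-12).
R2 ← R2 + 18·R1.
Rank is 1 with 2 unknowns, leaving n free.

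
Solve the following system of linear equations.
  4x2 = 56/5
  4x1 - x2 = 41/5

From equation 2: x2 = -41/5 + 4·x1.
Substitute into equation 1 and solve: x1 = 11/4.
Then x2 = 14/5.

x1 = 11/4, x2 = 14/5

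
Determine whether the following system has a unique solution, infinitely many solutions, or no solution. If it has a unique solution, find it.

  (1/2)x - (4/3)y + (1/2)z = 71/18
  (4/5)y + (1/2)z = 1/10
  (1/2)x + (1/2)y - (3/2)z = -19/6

x = 2, y = -4/3, z = 7/3

Row-reduce the augmented matrix:
R1 ← R1 / (1/2).
R3 ← R3 − 1/2·R1.
R2 ← R2 / (4/5).
R1 ← R1 + 8/3·R2.
R3 ← R3 − 11/6·R2.
R3 ← R3 / (-151/48).
R1 ← R1 − 8/3·R3.
R2 ← R2 − 5/8·R3.
Reading off the reduced rows gives x = 2, y = -4/3, z = 7/3.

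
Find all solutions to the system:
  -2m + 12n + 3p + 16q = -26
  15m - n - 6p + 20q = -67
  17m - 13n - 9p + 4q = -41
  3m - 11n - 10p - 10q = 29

Row-reduce:
R1 ← R1 / (-2).
R2 ← R2 − 15·R1.
R3 ← R3 − 17·R1.
R4 ← R4 − 3·R1.
R2 ← R2 / (89).
R1 ← R1 + 6·R2.
R3 ← R3 − 89·R2.
R4 ← R4 − 7·R2.
Swap R3 and R4.
R3 ← R3 / (-605/89).
R1 ← R1 + 69/178·R3.
R2 ← R2 − 33/178·R3.
Rank is 3 with 4 unknowns, leaving q free.

infinitely many solutions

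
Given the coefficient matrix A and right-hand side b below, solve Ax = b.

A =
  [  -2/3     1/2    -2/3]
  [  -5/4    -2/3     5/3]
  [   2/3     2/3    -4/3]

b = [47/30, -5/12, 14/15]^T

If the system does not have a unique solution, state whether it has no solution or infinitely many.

Row-reduce the augmented matrix:
R1 ← R1 / (-2/3).
R2 ← R2 + 5/4·R1.
R3 ← R3 − 2/3·R1.
R2 ← R2 / (-77/48).
R1 ← R1 + 3/4·R2.
R3 ← R3 − 7/6·R2.
R3 ← R3 / (4/33).
R1 ← R1 + 4/11·R3.
R2 ← R2 + 20/11·R3.
Reading off the reduced rows gives x_1 = -3/5, x_2 = 3, x_3 = 1/2.

x_1 = -3/5, x_2 = 3, x_3 = 1/2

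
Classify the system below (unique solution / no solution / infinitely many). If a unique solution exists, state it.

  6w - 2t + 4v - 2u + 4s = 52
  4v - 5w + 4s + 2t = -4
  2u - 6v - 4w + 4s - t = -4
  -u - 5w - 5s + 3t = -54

Row-reduce:
R1 ← R1 / (-2).
R3 ← R3 − 2·R1.
R4 ← R4 + 1·R1.
R2 ← R2 / (4).
R1 ← R1 + 2·R2.
R3 ← R3 + 2·R2.
R4 ← R4 + 2·R2.
R3 ← R3 / (-1/2).
R1 ← R1 + 11/2·R3.
R2 ← R2 + 5/4·R3.
R4 ← R4 + 21/2·R3.
R4 ← R4 / (-215).
R1 ← R1 + 110·R4.
R2 ← R2 + 24·R4.
R3 ← R3 + 20·R4.
Rank is 4 with 5 unknowns, leaving t free.

infinitely many solutions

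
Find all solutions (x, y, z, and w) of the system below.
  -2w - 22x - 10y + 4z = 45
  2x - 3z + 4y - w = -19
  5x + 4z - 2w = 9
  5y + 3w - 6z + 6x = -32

no solution

Row-reduce:
R1 ← R1 / (-22).
R2 ← R2 − 2·R1.
R3 ← R3 − 5·R1.
R4 ← R4 − 6·R1.
R2 ← R2 / (34/11).
R1 ← R1 − 5/11·R2.
R3 ← R3 + 25/11·R2.
R4 ← R4 − 25/11·R2.
R3 ← R3 / (101/34).
R1 ← R1 − 7/34·R3.
R2 ← R2 + 29/34·R3.
R4 ← R4 + 101/34·R3.
Row 4 reduces to 0 = -1/2, a contradiction. The system is inconsistent.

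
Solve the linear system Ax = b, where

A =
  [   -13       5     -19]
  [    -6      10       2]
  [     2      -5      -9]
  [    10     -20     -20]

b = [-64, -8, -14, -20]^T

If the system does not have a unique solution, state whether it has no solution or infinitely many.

Row-reduce the augmented matrix:
R1 ← R1 / (-13).
R2 ← R2 + 6·R1.
R3 ← R3 − 2·R1.
R4 ← R4 − 10·R1.
R2 ← R2 / (100/13).
R1 ← R1 + 5/13·R2.
R3 ← R3 + 55/13·R2.
R4 ← R4 + 210/13·R2.
R3 ← R3 / (-6).
R1 ← R1 − 2·R3.
R2 ← R2 − 7/5·R3.
R4 ← R4 + 12·R3.
R4 reduces to 0 = 0, so the extra equation is consistent.
Reading off the reduced rows gives x_1 = 2, x_2 = 0, x_3 = 2.

x_1 = 2, x_2 = 0, x_3 = 2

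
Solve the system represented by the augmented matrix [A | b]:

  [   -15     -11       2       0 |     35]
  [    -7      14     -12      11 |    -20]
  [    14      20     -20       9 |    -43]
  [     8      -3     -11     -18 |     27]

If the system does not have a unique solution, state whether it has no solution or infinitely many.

Row-reduce the augmented matrix:
R1 ← R1 / (-15).
R2 ← R2 + 7·R1.
R3 ← R3 − 14·R1.
R4 ← R4 − 8·R1.
R2 ← R2 / (287/15).
R1 ← R1 − 11/15·R2.
R3 ← R3 − 146/15·R2.
R4 ← R4 + 133/15·R2.
R3 ← R3 / (-3316/287).
R1 ← R1 − 104/287·R3.
R2 ← R2 + 194/287·R3.
R4 ← R4 + 653/41·R3.
R4 ← R4 / (-58345/3316).
R1 ← R1 + 261/829·R4.
R2 ← R2 − 623/1658·R4.
R3 ← R3 + 977/3316·R4.
Reading off the reduced rows gives x_1 = -1, x_2 = -2, x_3 = -1, x_4 = -1.

x_1 = -1, x_2 = -2, x_3 = -1, x_4 = -1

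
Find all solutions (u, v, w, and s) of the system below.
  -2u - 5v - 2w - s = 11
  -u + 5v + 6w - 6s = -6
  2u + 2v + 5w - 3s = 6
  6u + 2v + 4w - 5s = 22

Row-reduce the augmented matrix:
R1 ← R1 / (-2).
R2 ← R2 + 1·R1.
R3 ← R3 − 2·R1.
R4 ← R4 − 6·R1.
R2 ← R2 / (15/2).
R1 ← R1 − 5/2·R2.
R3 ← R3 + 3·R2.
R4 ← R4 + 13·R2.
R3 ← R3 / (29/5).
R1 ← R1 + 4/3·R3.
R2 ← R2 − 14/15·R3.
R4 ← R4 − 152/15·R3.
R4 ← R4 / (-583/87).
R1 ← R1 − 79/87·R4.
R2 ← R2 − 23/87·R4.
R3 ← R3 + 31/29·R4.
Reading off the reduced rows gives u = 3, v = -3, w = 0, s = -2.

u = 3, v = -3, w = 0, s = -2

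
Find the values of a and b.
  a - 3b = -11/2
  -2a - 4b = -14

a = 2, b = 5/2

From equation 1: a = -11/2 + 3·b.
Substitute into equation 2 and solve: b = 5/2.
Then a = 2.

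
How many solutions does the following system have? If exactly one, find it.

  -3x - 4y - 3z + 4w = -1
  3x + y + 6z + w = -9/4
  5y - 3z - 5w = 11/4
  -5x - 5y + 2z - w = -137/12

Row-reduce the augmented matrix:
R1 ← R1 / (-3).
R2 ← R2 − 3·R1.
R4 ← R4 + 5·R1.
R2 ← R2 / (-3).
R1 ← R1 − 4/3·R2.
R3 ← R3 − 5·R2.
R4 ← R4 − 5/3·R2.
R3 ← R3 / (2).
R1 ← R1 − 7/3·R3.
R2 ← R2 + 1·R3.
R4 ← R4 − 26/3·R3.
R4 ← R4 / (-58/3).
R1 ← R1 + 3·R4.
R3 ← R3 − 5/3·R4.
Reading off the reduced rows gives x = 2, y = -1/4, z = -4/3, w = 0.

x = 2, y = -1/4, z = -4/3, w = 0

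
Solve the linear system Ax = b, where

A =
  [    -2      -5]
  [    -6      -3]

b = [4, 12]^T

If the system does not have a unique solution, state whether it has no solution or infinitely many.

Row-reduce the augmented matrix:
R1 ← R1 / (-2).
R2 ← R2 + 6·R1.
R2 ← R2 / (12).
R1 ← R1 − 5/2·R2.
Reading off the reduced rows gives x_1 = -2, x_2 = 0.

x_1 = -2, x_2 = 0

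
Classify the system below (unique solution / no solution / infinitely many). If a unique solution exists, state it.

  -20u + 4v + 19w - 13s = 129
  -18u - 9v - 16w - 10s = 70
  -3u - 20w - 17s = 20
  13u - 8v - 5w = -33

u = -3, v = -2, w = 2, s = -3

Row-reduce the augmented matrix:
R1 ← R1 / (-20).
R2 ← R2 + 18·R1.
R3 ← R3 + 3·R1.
R4 ← R4 − 13·R1.
R2 ← R2 / (-63/5).
R1 ← R1 + 1/5·R2.
R3 ← R3 + 3/5·R2.
R4 ← R4 + 27/5·R2.
R3 ← R3 / (-1787/84).
R1 ← R1 + 107/252·R3.
R2 ← R2 − 331/126·R3.
R4 ← R4 − 603/28·R3.
R4 ← R4 / (-43774/1787).
R1 ← R1 − 1653/1787·R4.
R2 ← R2 + 3580/1787·R4.
R3 ← R3 − 1271/1787·R4.
Reading off the reduced rows gives u = -3, v = -2, w = 2, s = -3.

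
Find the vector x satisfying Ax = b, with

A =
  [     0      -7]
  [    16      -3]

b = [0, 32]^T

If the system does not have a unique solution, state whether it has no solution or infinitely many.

x_1 = 2, x_2 = 0

Row-reduce the augmented matrix:
Swap R1 and R2.
R1 ← R1 / (16).
R2 ← R2 / (-7).
R1 ← R1 + 3/16·R2.
Reading off the reduced rows gives x_1 = 2, x_2 = 0.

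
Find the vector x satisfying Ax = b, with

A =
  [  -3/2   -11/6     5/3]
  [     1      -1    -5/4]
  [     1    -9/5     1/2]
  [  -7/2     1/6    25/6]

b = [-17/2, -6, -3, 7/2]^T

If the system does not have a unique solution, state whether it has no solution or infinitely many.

Row-reduce the augmented matrix:
R1 ← R1 / (-3/2).
R2 ← R2 − 1·R1.
R3 ← R3 − 1·R1.
R4 ← R4 + 7/2·R1.
R2 ← R2 / (-20/9).
R1 ← R1 − 11/9·R2.
R3 ← R3 + 136/45·R2.
R4 ← R4 − 40/9·R2.
R3 ← R3 / (9/5).
R1 ← R1 + 19/16·R3.
R2 ← R2 − 1/16·R3.
R4 reduces to 0 = 0, so the extra equation is consistent.
Reading off the reduced rows gives x_1 = 4, x_2 = 5, x_3 = 4.

x_1 = 4, x_2 = 5, x_3 = 4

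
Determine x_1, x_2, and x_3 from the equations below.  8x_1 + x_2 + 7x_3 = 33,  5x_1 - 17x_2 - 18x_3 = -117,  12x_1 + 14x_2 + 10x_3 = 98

Row-reduce the augmented matrix:
R1 ← R1 / (8).
R2 ← R2 − 5·R1.
R3 ← R3 − 12·R1.
R2 ← R2 / (-141/8).
R1 ← R1 − 1/8·R2.
R3 ← R3 − 25/2·R2.
R3 ← R3 / (-2308/141).
R1 ← R1 − 101/141·R3.
R2 ← R2 − 179/141·R3.
Reading off the reduced rows gives x_1 = 1, x_2 = 4, x_3 = 3.

x_1 = 1, x_2 = 4, x_3 = 3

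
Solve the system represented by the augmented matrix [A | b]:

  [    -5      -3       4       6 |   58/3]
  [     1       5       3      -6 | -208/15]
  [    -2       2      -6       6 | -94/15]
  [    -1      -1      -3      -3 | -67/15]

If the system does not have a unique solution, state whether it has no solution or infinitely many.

x_1 = -1/5, x_2 = -7/3, x_3 = 4/3, x_4 = 1

Row-reduce the augmented matrix:
R1 ← R1 / (-5).
R2 ← R2 − 1·R1.
R3 ← R3 + 2·R1.
R4 ← R4 + 1·R1.
R2 ← R2 / (22/5).
R1 ← R1 − 3/5·R2.
R3 ← R3 − 16/5·R2.
R4 ← R4 + 2/5·R2.
R3 ← R3 / (-114/11).
R1 ← R1 + 29/22·R3.
R2 ← R2 − 19/22·R3.
R4 ← R4 + 38/11·R3.
R4 ← R4 / (-7).
R1 ← R1 + 55/38·R4.
R2 ← R2 + 1/2·R4.
R3 ← R3 + 13/19·R4.
Reading off the reduced rows gives x_1 = -1/5, x_2 = -7/3, x_3 = 4/3, x_4 = 1.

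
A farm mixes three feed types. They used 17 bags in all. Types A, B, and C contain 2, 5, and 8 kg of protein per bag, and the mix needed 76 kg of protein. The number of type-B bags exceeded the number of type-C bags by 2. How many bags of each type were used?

type-A bags: 7, type-B bags: 6, type-C bags: 4

Let a = type-A bags, b = type-B bags, c = type-C bags.
  c + a + b = 17
  2a + 5b + 8c = 76
  b - c = 2
Row-reduce the augmented matrix:
R2 ← R2 − 2·R1.
R2 ← R2 / (3).
R1 ← R1 − 1·R2.
R3 ← R3 − 1·R2.
R3 ← R3 / (-3).
R1 ← R1 + 1·R3.
R2 ← R2 − 2·R3.
Reading off the reduced rows gives a = 7, b = 6, c = 4.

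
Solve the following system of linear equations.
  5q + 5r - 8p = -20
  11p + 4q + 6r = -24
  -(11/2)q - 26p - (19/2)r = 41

no solution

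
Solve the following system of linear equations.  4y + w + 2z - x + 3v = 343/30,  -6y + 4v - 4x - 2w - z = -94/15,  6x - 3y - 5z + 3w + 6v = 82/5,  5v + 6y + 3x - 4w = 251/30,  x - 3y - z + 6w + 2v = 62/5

x = -3/5, y = 2, z = -2, w = 7/3, v = 3/2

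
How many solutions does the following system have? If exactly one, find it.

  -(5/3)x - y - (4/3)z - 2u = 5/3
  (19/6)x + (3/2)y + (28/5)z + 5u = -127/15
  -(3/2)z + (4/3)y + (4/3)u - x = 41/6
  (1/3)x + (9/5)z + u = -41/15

Row-reduce:
R1 ← R1 / (-5/3).
R2 ← R2 − 19/6·R1.
R3 ← R3 + 1·R1.
R4 ← R4 − 1/3·R1.
R2 ← R2 / (-2/5).
R1 ← R1 − 3/5·R2.
R3 ← R3 − 29/15·R2.
R4 ← R4 + 1/5·R2.
R3 ← R3 / (1271/90).
R1 ← R1 − 27/5·R3.
R2 ← R2 + 23/3·R3.
Row 4 reduces to 0 = 1/4, a contradiction. The system is inconsistent.

no solution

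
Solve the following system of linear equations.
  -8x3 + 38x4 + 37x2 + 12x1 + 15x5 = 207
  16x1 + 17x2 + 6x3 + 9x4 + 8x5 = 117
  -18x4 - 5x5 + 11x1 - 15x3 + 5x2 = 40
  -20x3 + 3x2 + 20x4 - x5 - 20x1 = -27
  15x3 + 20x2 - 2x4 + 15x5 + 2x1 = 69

Row-reduce:
R1 ← R1 / (12).
R2 ← R2 − 16·R1.
R3 ← R3 − 11·R1.
R4 ← R4 + 20·R1.
R5 ← R5 − 2·R1.
R2 ← R2 / (-97/3).
R1 ← R1 − 37/12·R2.
R3 ← R3 + 347/12·R2.
R4 ← R4 − 194/3·R2.
R5 ← R5 − 83/6·R2.
R3 ← R3 / (-4379/194).
R1 ← R1 − 179/194·R3.
R2 ← R2 + 50/97·R3.
R5 ← R5 − 2276/97·R3.
Swap R4 and R5.
R4 ← R4 / (-370853/8758).
R1 ← R1 + 12639/8758·R4.
R2 ← R2 − 7200/4379·R4.
R3 ← R3 − 6041/8758·R4.
Rank is 4 with 5 unknowns, leaving x5 free.

infinitely many solutions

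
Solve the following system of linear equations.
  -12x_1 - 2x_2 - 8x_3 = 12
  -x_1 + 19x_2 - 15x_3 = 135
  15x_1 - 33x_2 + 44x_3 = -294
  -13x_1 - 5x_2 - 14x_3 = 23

Row-reduce:
R1 ← R1 / (-12).
R2 ← R2 + 1·R1.
R3 ← R3 − 15·R1.
R4 ← R4 + 13·R1.
R2 ← R2 / (115/6).
R1 ← R1 − 1/6·R2.
R3 ← R3 + 71/2·R2.
R4 ← R4 + 17/6·R2.
R3 ← R3 / (857/115).
R1 ← R1 − 91/115·R3.
R2 ← R2 + 86/115·R3.
R4 ← R4 + 857/115·R3.
Row 4 reduces to 0 = -1, a contradiction. The system is inconsistent.

no solution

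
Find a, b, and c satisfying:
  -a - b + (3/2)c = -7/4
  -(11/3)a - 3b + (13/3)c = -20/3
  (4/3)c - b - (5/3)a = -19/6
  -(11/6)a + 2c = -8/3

Row-reduce the augmented matrix:
R1 ← R1 / (-1).
R2 ← R2 + 11/3·R1.
R3 ← R3 + 5/3·R1.
R4 ← R4 + 11/6·R1.
R2 ← R2 / (2/3).
R1 ← R1 − 1·R2.
R3 ← R3 − 2/3·R2.
R4 ← R4 − 11/6·R2.
Swap R3 and R4.
R3 ← R3 / (59/24).
R1 ← R1 − 1/4·R3.
R2 ← R2 + 7/4·R3.
R4 reduces to 0 = 0, so the extra equation is consistent.
Reading off the reduced rows gives a = 2, b = 1/2, c = 1/2.

a = 2, b = 1/2, c = 1/2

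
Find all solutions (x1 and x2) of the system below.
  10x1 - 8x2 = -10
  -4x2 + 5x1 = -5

Row-reduce:
R1 ← R1 / (10).
R2 ← R2 − 5·R1.
Rank is 1 with 2 unknowns, leaving x2 free.

infinitely many solutions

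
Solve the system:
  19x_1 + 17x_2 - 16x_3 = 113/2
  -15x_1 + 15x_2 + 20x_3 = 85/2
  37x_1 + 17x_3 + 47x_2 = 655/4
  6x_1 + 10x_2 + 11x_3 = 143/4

Row-reduce the augmented matrix:
R1 ← R1 / (19).
R2 ← R2 + 15·R1.
R3 ← R3 − 37·R1.
R4 ← R4 − 6·R1.
R2 ← R2 / (540/19).
R1 ← R1 − 17/19·R2.
R3 ← R3 − 264/19·R2.
R4 ← R4 − 88/19·R2.
R3 ← R3 / (401/9).
R1 ← R1 + 29/27·R3.
R2 ← R2 − 7/27·R3.
R4 ← R4 − 401/27·R3.
R4 reduces to 0 = 0, so the extra equation is consistent.
Reading off the reduced rows gives x_1 = 1/2, x_2 = 3, x_3 = 1/4.

x_1 = 1/2, x_2 = 3, x_3 = 1/4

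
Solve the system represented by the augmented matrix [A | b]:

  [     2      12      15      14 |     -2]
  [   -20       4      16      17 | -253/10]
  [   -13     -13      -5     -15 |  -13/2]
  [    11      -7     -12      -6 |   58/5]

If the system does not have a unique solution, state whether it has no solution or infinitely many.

Row-reduce the augmented matrix:
R1 ← R1 / (2).
R2 ← R2 + 20·R1.
R3 ← R3 + 13·R1.
R4 ← R4 − 11·R1.
R2 ← R2 / (124).
R1 ← R1 − 6·R2.
R3 ← R3 − 65·R2.
R4 ← R4 + 73·R2.
R3 ← R3 / (170/31).
R1 ← R1 + 33/62·R3.
R2 ← R2 − 83/62·R3.
R4 ← R4 − 100/31·R3.
R4 ← R4 / (893/68).
R1 ← R1 + 1643/1360·R4.
R2 ← R2 − 3813/1360·R4.
R3 ← R3 + 781/680·R4.
Reading off the reduced rows gives x_1 = 1, x_2 = 0, x_3 = 1/5, x_4 = -1/2.

x_1 = 1, x_2 = 0, x_3 = 1/5, x_4 = -1/2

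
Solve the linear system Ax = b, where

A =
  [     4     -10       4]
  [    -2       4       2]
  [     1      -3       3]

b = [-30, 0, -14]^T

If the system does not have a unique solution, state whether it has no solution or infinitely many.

Row-reduce:
R1 ← R1 / (4).
R2 ← R2 + 2·R1.
R3 ← R3 − 1·R1.
R2 ← R2 / (-1).
R1 ← R1 + 5/2·R2.
R3 ← R3 + 1/2·R2.
Row 3 reduces to 0 = 1, a contradiction. The system is inconsistent.

no solution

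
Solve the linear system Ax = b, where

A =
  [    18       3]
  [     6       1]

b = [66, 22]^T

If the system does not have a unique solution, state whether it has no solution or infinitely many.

infinitely many solutions

Row-reduce:
R1 ← R1 / (18).
R2 ← R2 − 6·R1.
Rank is 1 with 2 unknowns, leaving x_2 free.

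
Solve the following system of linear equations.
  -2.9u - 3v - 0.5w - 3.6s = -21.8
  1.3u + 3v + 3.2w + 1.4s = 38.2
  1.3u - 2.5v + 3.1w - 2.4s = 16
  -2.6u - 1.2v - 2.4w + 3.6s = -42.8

Row-reduce the augmented matrix:
R1 ← R1 / (-29/10).
R2 ← R2 − 13/10·R1.
R3 ← R3 − 13/10·R1.
R4 ← R4 + 13/5·R1.
R2 ← R2 / (48/29).
R1 ← R1 − 30/29·R2.
R3 ← R3 + 223/58·R2.
R4 ← R4 − 216/145·R2.
R3 ← R3 / (9397/960).
R1 ← R1 + 27/16·R3.
R2 ← R2 − 863/480·R3.
R4 ← R4 + 463/100·R3.
R4 ← R4 / (1147976/234925).
R1 ← R1 − 5614/9397·R4.
R2 ← R2 − 32856/46985·R4.
R3 ← R3 + 4330/9397·R4.
Reading off the reduced rows gives u = 4, v = 6, w = 6, s = -3.

u = 4, v = 6, w = 6, s = -3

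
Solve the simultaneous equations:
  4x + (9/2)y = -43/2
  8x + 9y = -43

Row-reduce:
R1 ← R1 / (4).
R2 ← R2 − 8·R1.
Rank is 1 with 2 unknowns, leaving y free.

infinitely many solutions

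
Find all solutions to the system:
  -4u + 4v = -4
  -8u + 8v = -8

Row-reduce:
R1 ← R1 / (-4).
R2 ← R2 + 8·R1.
Rank is 1 with 2 unknowns, leaving v free.

infinitely many solutions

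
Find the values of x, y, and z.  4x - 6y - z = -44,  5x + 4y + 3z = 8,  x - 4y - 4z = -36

x = -4, y = 4, z = 4

Row-reduce the augmented matrix:
R1 ← R1 / (4).
R2 ← R2 − 5·R1.
R3 ← R3 − 1·R1.
R2 ← R2 / (23/2).
R1 ← R1 + 3/2·R2.
R3 ← R3 + 5/2·R2.
R3 ← R3 / (-65/23).
R1 ← R1 − 7/23·R3.
R2 ← R2 − 17/46·R3.
Reading off the reduced rows gives x = -4, y = 4, z = 4.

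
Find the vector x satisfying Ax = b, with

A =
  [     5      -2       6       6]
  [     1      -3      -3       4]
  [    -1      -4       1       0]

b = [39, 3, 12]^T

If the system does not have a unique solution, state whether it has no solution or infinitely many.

infinitely many solutions

Row-reduce:
R1 ← R1 / (5).
R2 ← R2 − 1·R1.
R3 ← R3 + 1·R1.
R2 ← R2 / (-13/5).
R1 ← R1 + 2/5·R2.
R3 ← R3 + 22/5·R2.
R3 ← R3 / (121/13).
R1 ← R1 − 24/13·R3.
R2 ← R2 − 21/13·R3.
Rank is 3 with 4 unknowns, leaving x_4 free.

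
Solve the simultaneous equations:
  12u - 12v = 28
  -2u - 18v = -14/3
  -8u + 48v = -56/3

u = 7/3, v = 0

Row-reduce the augmented matrix:
R1 ← R1 / (12).
R2 ← R2 + 2·R1.
R3 ← R3 + 8·R1.
R2 ← R2 / (-20).
R1 ← R1 + 1·R2.
R3 ← R3 − 40·R2.
R3 reduces to 0 = 0, so the extra equation is consistent.
Reading off the reduced rows gives u = 7/3, v = 0.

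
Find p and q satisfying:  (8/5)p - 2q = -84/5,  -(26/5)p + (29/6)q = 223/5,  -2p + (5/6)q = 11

p = -3, q = 6

Row-reduce the augmented matrix:
R1 ← R1 / (8/5).
R2 ← R2 + 26/5·R1.
R3 ← R3 + 2·R1.
R2 ← R2 / (-5/3).
R1 ← R1 + 5/4·R2.
R3 ← R3 + 5/3·R2.
R3 reduces to 0 = 0, so the extra equation is consistent.
Reading off the reduced rows gives p = -3, q = 6.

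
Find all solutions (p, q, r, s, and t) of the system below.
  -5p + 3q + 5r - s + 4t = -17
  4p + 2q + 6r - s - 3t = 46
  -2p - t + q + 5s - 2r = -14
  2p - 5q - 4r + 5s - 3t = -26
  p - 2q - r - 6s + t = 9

Row-reduce the augmented matrix:
R1 ← R1 / (-5).
R2 ← R2 − 4·R1.
R3 ← R3 + 2·R1.
R4 ← R4 − 2·R1.
R5 ← R5 − 1·R1.
R2 ← R2 / (22/5).
R1 ← R1 + 3/5·R2.
R3 ← R3 + 1/5·R2.
R4 ← R4 + 19/5·R2.
R5 ← R5 + 7/5·R2.
R3 ← R3 / (-39/11).
R1 ← R1 − 4/11·R3.
R2 ← R2 − 25/11·R3.
R4 ← R4 − 73/11·R3.
R5 ← R5 − 35/11·R3.
R4 ← R4 / (13).
R1 ← R1 − 1/2·R4.
R2 ← R2 − 3·R4.
R3 ← R3 + 3/2·R4.
R5 ← R5 + 2·R4.
R5 ← R5 / (-236/169).
R1 ← R1 + 136/169·R5.
R2 ← R2 + 36/169·R5.
R3 ← R3 − 5/169·R5.
R4 ← R4 + 79/169·R5.
Reading off the reduced rows gives p = 3, q = 6, r = 0, s = -4, t = -6.

p = 3, q = 6, r = 0, s = -4, t = -6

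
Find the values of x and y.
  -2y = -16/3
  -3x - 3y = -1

x = -7/3, y = 8/3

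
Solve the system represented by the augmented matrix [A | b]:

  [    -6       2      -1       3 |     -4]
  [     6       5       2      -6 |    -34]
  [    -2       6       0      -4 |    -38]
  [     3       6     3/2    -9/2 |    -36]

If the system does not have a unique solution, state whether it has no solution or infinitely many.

Row-reduce:
R1 ← R1 / (-6).
R2 ← R2 − 6·R1.
R3 ← R3 + 2·R1.
R4 ← R4 − 3·R1.
R2 ← R2 / (7).
R1 ← R1 + 1/3·R2.
R3 ← R3 − 16/3·R2.
R4 ← R4 − 7·R2.
R3 ← R3 / (-3/7).
R1 ← R1 − 3/14·R3.
R2 ← R2 − 1/7·R3.
Rank is 3 with 4 unknowns, leaving x_4 free.

infinitely many solutions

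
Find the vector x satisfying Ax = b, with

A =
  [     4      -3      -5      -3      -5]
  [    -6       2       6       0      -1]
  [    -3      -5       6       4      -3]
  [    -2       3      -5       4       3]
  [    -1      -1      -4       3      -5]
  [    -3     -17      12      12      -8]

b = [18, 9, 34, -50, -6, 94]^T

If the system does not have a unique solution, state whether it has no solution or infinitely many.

no solution

Row-reduce:
R1 ← R1 / (4).
R2 ← R2 + 6·R1.
R3 ← R3 + 3·R1.
R4 ← R4 + 2·R1.
R5 ← R5 + 1·R1.
R6 ← R6 + 3·R1.
R2 ← R2 / (-5/2).
R1 ← R1 + 3/4·R2.
R3 ← R3 + 29/4·R2.
R4 ← R4 − 3/2·R2.
R5 ← R5 + 7/4·R2.
R6 ← R6 + 77/4·R2.
R3 ← R3 / (33/5).
R1 ← R1 + 4/5·R3.
R2 ← R2 − 3/5·R3.
R4 ← R4 + 42/5·R3.
R5 ← R5 + 21/5·R3.
R6 ← R6 − 99/5·R3.
R4 ← R4 / (205/11).
R1 ← R1 − 79/33·R4.
R2 ← R2 − 5/11·R4.
R3 ← R3 − 74/33·R4.
R5 ← R5 − 163/11·R4.
R5 ← R5 / (-138/41).
R1 ← R1 − 93/82·R5.
R2 ← R2 − 109/82·R5.
R3 ← R3 − 43/82·R5.
R4 ← R4 − 40/41·R5.
Row 6 reduces to 0 = 1, a contradiction. The system is inconsistent.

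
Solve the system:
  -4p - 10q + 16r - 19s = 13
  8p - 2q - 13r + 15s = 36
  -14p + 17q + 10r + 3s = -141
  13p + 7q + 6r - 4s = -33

p = 1, q = -4, r = -5, s = -3

Row-reduce the augmented matrix:
R1 ← R1 / (-4).
R2 ← R2 − 8·R1.
R3 ← R3 + 14·R1.
R4 ← R4 − 13·R1.
R2 ← R2 / (-22).
R1 ← R1 − 5/2·R2.
R3 ← R3 − 52·R2.
R4 ← R4 + 51/2·R2.
R3 ← R3 / (-12/11).
R1 ← R1 + 81/44·R3.
R2 ← R2 + 19/22·R3.
R4 ← R4 − 1583/44·R3.
R4 ← R4 / (14723/32).
R1 ← R1 + 749/32·R4.
R2 ← R2 + 175/16·R4.
R3 ← R3 + 111/8·R4.
Reading off the reduced rows gives p = 1, q = -4, r = -5, s = -3.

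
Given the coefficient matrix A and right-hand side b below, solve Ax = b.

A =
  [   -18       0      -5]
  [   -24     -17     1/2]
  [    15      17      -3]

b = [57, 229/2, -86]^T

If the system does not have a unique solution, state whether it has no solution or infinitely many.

infinitely many solutions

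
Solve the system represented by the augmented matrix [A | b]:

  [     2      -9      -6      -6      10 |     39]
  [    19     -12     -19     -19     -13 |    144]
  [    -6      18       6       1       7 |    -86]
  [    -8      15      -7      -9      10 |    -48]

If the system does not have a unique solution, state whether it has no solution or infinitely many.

Row-reduce:
R1 ← R1 / (2).
R2 ← R2 − 19·R1.
R3 ← R3 + 6·R1.
R4 ← R4 + 8·R1.
R2 ← R2 / (147/2).
R1 ← R1 + 9/2·R2.
R3 ← R3 + 9·R2.
R4 ← R4 + 21·R2.
R3 ← R3 / (-360/49).
R1 ← R1 + 33/49·R3.
R2 ← R2 − 76/147·R3.
R4 ← R4 + 141/7·R3.
R4 ← R4 / (281/24).
R1 ← R1 − 11/24·R4.
R2 ← R2 + 19/54·R4.
R3 ← R3 − 121/72·R4.
Rank is 4 with 5 unknowns, leaving x_5 free.

infinitely many solutions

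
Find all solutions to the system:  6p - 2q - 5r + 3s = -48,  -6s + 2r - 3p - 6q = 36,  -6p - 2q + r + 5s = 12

Row-reduce:
R1 ← R1 / (6).
R2 ← R2 + 3·R1.
R3 ← R3 + 6·R1.
R2 ← R2 / (-7).
R1 ← R1 + 1/3·R2.
R3 ← R3 + 4·R2.
R3 ← R3 / (-26/7).
R1 ← R1 + 17/21·R3.
R2 ← R2 − 1/14·R3.
Rank is 3 with 4 unknowns, leaving s free.

infinitely many solutions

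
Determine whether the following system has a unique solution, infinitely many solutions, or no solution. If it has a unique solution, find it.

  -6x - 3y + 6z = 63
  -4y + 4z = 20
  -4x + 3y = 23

x = -5, y = 1, z = 6

Row-reduce the augmented matrix:
R1 ← R1 / (-6).
R3 ← R3 + 4·R1.
R2 ← R2 / (-4).
R1 ← R1 − 1/2·R2.
R3 ← R3 − 5·R2.
R1 ← R1 + 1/2·R3.
R2 ← R2 + 1·R3.
Reading off the reduced rows gives x = -5, y = 1, z = 6.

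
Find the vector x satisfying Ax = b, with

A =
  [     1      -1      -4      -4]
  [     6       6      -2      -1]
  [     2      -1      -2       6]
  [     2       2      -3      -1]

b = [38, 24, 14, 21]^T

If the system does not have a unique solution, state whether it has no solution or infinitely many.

Row-reduce the augmented matrix:
R2 ← R2 − 6·R1.
R3 ← R3 − 2·R1.
R4 ← R4 − 2·R1.
R2 ← R2 / (12).
R1 ← R1 + 1·R2.
R3 ← R3 − 1·R2.
R4 ← R4 − 4·R2.
R3 ← R3 / (25/6).
R1 ← R1 + 13/6·R3.
R2 ← R2 − 11/6·R3.
R4 ← R4 + 7/3·R3.
R4 ← R4 / (61/10).
R1 ← R1 − 21/5·R4.
R2 ← R2 + 17/5·R4.
R3 ← R3 − 29/10·R4.
Reading off the reduced rows gives x_1 = 6, x_2 = -4, x_3 = -5, x_4 = -2.

x_1 = 6, x_2 = -4, x_3 = -5, x_4 = -2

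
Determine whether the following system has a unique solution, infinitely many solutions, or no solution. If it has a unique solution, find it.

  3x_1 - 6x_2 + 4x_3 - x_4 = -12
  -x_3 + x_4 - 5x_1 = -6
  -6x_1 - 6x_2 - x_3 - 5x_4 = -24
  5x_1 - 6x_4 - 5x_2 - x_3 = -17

x_1 = 0, x_2 = 5, x_3 = 4, x_4 = -2

Row-reduce the augmented matrix:
R1 ← R1 / (3).
R2 ← R2 + 5·R1.
R3 ← R3 + 6·R1.
R4 ← R4 − 5·R1.
R2 ← R2 / (-10).
R1 ← R1 + 2·R2.
R3 ← R3 + 18·R2.
R4 ← R4 − 5·R2.
R3 ← R3 / (-16/5).
R1 ← R1 − 1/5·R3.
R2 ← R2 + 17/30·R3.
R4 ← R4 + 29/6·R3.
R4 ← R4 / (131/32).
R1 ← R1 + 9/16·R4.
R2 ← R2 − 35/32·R4.
R3 ← R3 − 29/16·R4.
Reading off the reduced rows gives x_1 = 0, x_2 = 5, x_3 = 4, x_4 = -2.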